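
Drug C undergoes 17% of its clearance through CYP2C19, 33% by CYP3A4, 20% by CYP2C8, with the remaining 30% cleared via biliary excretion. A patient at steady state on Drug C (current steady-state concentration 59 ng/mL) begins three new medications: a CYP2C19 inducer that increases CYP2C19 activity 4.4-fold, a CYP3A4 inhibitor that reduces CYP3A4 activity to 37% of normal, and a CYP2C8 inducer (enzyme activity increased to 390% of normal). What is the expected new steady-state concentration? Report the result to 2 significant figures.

The CYP2C19 pathway (17% of clearance) rises to 4.4× activity: 0.17 × 4.4 = 0.748.
The CYP3A4 pathway (33% of clearance) drops to 0.37× activity: 0.33 × 0.37 = 0.1221.
The CYP2C8 pathway (20% of clearance) is boosted to 3.9× activity: 0.2 × 3.9 = 0.78.
Non-CYP routes (30%) are unchanged.
CL_new/CL_old = 0.748 + 0.1221 + 0.78 + 0.3 = 1.9501.
New steady-state concentration = 59 / 1.9501 = 30 ng/mL (concentration scales inversely with clearance).

30 ng/mL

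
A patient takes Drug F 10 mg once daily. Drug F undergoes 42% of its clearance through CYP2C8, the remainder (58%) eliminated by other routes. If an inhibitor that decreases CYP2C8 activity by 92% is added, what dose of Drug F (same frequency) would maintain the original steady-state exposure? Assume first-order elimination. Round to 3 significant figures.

6.14 mg

The CYP2C8 pathway (42% of clearance) is reduced to 0.08× activity: 0.42 × 0.08 = 0.0336.
Non-CYP routes (58%) are unchanged.
CL_new/CL_old = 0.0336 + 0.58 = 0.6136.
Css,avg = (dose rate)/CL, so holding Css fixed requires dose ∝ CL: 10 × 0.6136 = 6.14 mg.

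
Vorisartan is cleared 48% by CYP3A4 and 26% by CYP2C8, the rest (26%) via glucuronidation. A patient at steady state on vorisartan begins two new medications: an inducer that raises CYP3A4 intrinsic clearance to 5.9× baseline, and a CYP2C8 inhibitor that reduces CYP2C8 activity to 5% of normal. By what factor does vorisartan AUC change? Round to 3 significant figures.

0.322

CYP3A4: 0.48 × 5.9 = 2.832
CYP2C8: 0.26 × 0.05 = 0.013
Other: 0.26 (unchanged)
Relative clearance = 2.832 + 0.013 + 0.26 = 3.105.
AUC ∝ 1/CL: fold-change = 1 / 3.105 = 0.322.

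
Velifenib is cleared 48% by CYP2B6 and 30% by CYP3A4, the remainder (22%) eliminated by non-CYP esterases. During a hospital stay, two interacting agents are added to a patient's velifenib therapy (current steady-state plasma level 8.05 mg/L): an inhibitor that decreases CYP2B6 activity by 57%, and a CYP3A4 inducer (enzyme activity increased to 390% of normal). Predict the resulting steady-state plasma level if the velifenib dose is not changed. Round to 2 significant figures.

The CYP2B6 pathway (48% of clearance) is reduced to 0.43× activity: 0.48 × 0.43 = 0.2064.
The CYP3A4 pathway (30% of clearance) is boosted to 3.9× activity: 0.3 × 3.9 = 1.17.
The remaining 22% of clearance is unaffected.
Relative clearance = 0.2064 + 1.17 + 0.22 = 1.5964.
Dividing the baseline by the relative clearance: 8.05 / 1.5964 = 5.0 mg/L.

5.0 mg/L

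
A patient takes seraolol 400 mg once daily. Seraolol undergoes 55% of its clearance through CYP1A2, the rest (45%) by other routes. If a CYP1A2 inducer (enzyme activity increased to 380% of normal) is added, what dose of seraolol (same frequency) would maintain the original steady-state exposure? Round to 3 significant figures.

1.02 × 10³ mg

The CYP1A2 pathway (55% of clearance) rises to 3.8× activity: 0.55 × 3.8 = 2.09.
The remaining 45% of clearance is unaffected.
Relative clearance = 2.09 + 0.45 = 2.54.
Css,avg = (dose rate)/CL, so holding Css fixed requires dose ∝ CL: 400 × 2.54 = 1.02 × 10³ mg.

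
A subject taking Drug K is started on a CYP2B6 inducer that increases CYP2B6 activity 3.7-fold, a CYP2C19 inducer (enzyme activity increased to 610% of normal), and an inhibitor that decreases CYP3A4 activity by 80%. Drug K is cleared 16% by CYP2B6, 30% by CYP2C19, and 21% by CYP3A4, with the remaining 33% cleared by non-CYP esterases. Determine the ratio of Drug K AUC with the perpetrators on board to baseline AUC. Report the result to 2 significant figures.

0.36

CYP2B6: 0.16 × 3.7 = 0.592
CYP2C19: 0.3 × 6.1 = 1.83
CYP3A4: 0.21 × 0.2 = 0.042
Other: 0.33 (unchanged)
Relative clearance = 0.592 + 1.83 + 0.042 + 0.33 = 2.794.
Because AUC varies inversely with clearance, the combined effect is 1 / 2.794 = 0.36.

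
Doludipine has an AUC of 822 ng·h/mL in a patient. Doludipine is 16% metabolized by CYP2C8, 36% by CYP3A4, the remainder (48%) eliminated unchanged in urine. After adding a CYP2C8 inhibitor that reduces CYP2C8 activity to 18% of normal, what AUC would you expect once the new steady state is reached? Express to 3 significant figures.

The CYP2C8 pathway (16% of clearance) falls to 0.18× activity: 0.16 × 0.18 = 0.0288.
CYP3A4 (36%) and the residual 48% are unaffected.
CL_new/CL_old = 0.0288 + 0.36 + 0.48 = 0.8688.
AUC ∝ 1/CL, so new value = 822 / 0.8688 = 946 ng·h/mL.

946 ng·h/mL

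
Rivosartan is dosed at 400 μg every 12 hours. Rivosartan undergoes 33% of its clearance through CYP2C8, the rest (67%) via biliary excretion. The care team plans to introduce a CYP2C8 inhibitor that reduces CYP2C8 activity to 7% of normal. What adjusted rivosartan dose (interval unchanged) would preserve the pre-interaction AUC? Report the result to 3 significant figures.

277 μg

The CYP2C8 pathway (33% of clearance) is reduced to 0.07× activity: 0.33 × 0.07 = 0.0231.
The remaining 67% of clearance is unaffected.
CL_new/CL_old = 0.0231 + 0.67 = 0.6931.
Exposure is unchanged when dose changes in proportion to clearance. New dose = 400 μg × 0.6931 = 277 μg.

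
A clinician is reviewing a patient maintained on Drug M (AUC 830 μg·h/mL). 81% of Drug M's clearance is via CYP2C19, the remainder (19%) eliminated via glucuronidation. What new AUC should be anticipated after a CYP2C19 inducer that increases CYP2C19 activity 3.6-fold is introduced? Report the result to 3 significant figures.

CYP2C19: 0.81 × 3.6 = 2.916
Other: 0.19 (unchanged)
New clearance relative to baseline: 2.916 + 0.19 = 3.106.
New AUC = baseline ÷ relative clearance = 830 / 3.106 = 267 μg·h/mL.

267 μg·h/mL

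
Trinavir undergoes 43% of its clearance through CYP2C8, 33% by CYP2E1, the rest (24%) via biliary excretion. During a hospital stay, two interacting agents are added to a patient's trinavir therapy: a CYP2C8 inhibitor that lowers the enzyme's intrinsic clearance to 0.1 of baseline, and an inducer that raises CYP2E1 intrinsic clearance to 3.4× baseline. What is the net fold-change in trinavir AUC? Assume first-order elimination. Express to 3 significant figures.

0.712

CYP2C8: 0.43 × 0.1 = 0.043
CYP2E1: 0.33 × 3.4 = 1.122
Other: 0.24 (unchanged)
Relative clearance = 0.043 + 1.122 + 0.24 = 1.405.
Net AUC ratio = 1 / 1.405 = 0.712.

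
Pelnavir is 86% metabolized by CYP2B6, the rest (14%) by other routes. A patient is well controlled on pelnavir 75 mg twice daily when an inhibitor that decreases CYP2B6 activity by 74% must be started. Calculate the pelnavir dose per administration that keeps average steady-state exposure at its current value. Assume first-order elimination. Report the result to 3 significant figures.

27.3 mg

CYP2B6: 0.86 × 0.26 = 0.2236
Other: 0.14 (unchanged)
CL_new/CL_old = 0.2236 + 0.14 = 0.3636.
To maintain the same steady-state level, dose must scale with clearance: new dose = 75 × 0.3636 = 27.3 mg.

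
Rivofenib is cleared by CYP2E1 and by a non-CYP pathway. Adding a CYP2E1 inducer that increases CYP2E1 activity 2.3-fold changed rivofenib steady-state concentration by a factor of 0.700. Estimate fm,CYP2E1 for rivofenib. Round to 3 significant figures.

0.330

Let x = fm,CYP2E1. Because steady-state concentration ∝ 1/CL, relative clearance rose to 1/0.700 = 1.429.
Setting x·2.3 + (1 − x) = 1.429 and solving: x = (1.429 − 1)/(2.3 − 1) = 0.330.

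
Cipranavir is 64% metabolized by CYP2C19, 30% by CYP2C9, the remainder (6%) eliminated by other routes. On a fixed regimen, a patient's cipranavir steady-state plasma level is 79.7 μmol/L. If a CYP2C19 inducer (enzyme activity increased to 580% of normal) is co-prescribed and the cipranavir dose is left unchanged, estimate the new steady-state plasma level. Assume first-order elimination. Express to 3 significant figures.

CYP2C19: 0.64 × 5.8 = 3.712
CYP2C9: 0.3 (unchanged)
Other: 0.06 (unchanged)
CL_new/CL_old = 3.712 + 0.3 + 0.06 = 4.072.
With dosing unchanged, steady-state plasma level scales as 1/CL: 79.7 / 4.072 = 19.6 μmol/L.

19.6 μmol/L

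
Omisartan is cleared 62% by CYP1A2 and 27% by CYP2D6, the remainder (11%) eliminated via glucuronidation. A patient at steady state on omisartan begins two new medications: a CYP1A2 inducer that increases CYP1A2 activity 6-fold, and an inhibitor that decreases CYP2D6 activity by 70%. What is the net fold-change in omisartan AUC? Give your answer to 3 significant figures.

CYP1A2: 0.62 × 6 = 3.72
CYP2D6: 0.27 × 0.3 = 0.081
Other: 0.11 (unchanged)
CL_new/CL_old = 3.72 + 0.081 + 0.11 = 3.911.
AUC ∝ 1/CL: fold-change = 1 / 3.911 = 0.256.

0.256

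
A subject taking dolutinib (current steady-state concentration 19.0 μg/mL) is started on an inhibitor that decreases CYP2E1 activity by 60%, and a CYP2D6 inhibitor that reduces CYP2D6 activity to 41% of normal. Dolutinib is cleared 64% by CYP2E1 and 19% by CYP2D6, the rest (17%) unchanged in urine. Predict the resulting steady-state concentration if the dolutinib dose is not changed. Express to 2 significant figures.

38 μg/mL

The CYP2E1 pathway (64% of clearance) falls to 0.4× activity: 0.64 × 0.4 = 0.256.
The CYP2D6 pathway (19% of clearance) is reduced to 0.41× activity: 0.19 × 0.41 = 0.0779.
The remaining 17% of clearance is unaffected.
New clearance relative to baseline: 0.256 + 0.0779 + 0.17 = 0.5039.
Steady-state concentration ∝ 1/CL: new value = 19.0 / 0.5039 = 38 μg/mL.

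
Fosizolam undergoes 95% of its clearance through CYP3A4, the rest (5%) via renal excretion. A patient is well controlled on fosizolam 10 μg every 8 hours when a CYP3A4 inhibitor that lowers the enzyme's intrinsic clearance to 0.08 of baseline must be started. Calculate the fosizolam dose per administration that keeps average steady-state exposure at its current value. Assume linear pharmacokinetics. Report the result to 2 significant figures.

CYP3A4: 0.95 × 0.08 = 0.076
Other: 0.05 (unchanged)
Relative clearance = 0.076 + 0.05 = 0.126.
Css,avg = (dose rate)/CL, so holding Css fixed requires dose ∝ CL: 10 × 0.126 = 1.3 μg.

1.3 μg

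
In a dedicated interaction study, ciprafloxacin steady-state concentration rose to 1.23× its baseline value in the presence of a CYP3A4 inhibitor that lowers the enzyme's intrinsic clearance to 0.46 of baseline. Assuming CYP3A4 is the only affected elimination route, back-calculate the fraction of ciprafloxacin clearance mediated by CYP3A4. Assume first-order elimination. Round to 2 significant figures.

0.35

Let fm be the CYP3A4 fraction. New clearance relative to baseline = fm × 0.46 + (1 − fm).
Steady-state concentration ratio = 1 / (new CL fraction), so new CL fraction = 1 / 1.23 = 0.813.
fm × 0.46 + 1 − fm = 0.813  ⇒  fm × (0.46 − 1) = −0.187  ⇒  fm = 0.35.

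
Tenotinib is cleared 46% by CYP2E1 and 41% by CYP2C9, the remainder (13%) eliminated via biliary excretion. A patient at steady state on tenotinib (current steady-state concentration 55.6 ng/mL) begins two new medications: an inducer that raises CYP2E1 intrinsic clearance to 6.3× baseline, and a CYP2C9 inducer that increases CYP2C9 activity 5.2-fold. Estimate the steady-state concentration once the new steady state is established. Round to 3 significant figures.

10.8 ng/mL

The CYP2E1 pathway (46% of clearance) increases to 6.3× activity: 0.46 × 6.3 = 2.898.
The CYP2C9 pathway (41% of clearance) rises to 5.2× activity: 0.41 × 5.2 = 2.132.
The remaining 13% of clearance is unaffected.
New clearance relative to baseline: 2.898 + 2.132 + 0.13 = 5.16.
New steady-state concentration = 55.6 / 5.16 = 10.8 ng/mL (concentration scales inversely with clearance).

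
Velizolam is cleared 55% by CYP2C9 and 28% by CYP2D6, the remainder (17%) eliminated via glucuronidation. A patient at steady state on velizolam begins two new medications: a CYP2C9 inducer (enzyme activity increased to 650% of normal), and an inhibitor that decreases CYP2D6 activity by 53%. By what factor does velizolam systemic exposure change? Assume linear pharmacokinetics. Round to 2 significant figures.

0.26

The CYP2C9 pathway (55% of clearance) increases to 6.5× activity: 0.55 × 6.5 = 3.575.
The CYP2D6 pathway (28% of clearance) falls to 0.47× activity: 0.28 × 0.47 = 0.1316.
The remaining 17% of clearance is unaffected.
CL_new/CL_old = 3.575 + 0.1316 + 0.17 = 3.8766.
Systemic exposure ∝ 1/CL: fold-change = 1 / 3.8766 = 0.26.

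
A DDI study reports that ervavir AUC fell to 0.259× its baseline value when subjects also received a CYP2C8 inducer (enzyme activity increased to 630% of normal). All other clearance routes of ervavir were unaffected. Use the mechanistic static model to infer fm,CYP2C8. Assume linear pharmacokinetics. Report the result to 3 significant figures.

CL'/CL = 1 / 0.259 = 3.861
6.3·fm + (1 − fm) = 3.861
fm = (3.861 − 1) / (6.3 − 1) = 0.540

0.540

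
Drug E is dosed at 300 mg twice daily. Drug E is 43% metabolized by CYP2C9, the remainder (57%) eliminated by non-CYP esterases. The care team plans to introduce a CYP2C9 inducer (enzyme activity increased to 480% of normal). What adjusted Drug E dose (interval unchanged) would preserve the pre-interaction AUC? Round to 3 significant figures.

790 mg

The CYP2C9 pathway (43% of clearance) is boosted to 4.8× activity: 0.43 × 4.8 = 2.064.
Non-CYP routes (57%) are unchanged.
Relative clearance = 2.064 + 0.57 = 2.634.
Css,avg = (dose rate)/CL, so holding Css fixed requires dose ∝ CL: 300 × 2.634 = 790 mg.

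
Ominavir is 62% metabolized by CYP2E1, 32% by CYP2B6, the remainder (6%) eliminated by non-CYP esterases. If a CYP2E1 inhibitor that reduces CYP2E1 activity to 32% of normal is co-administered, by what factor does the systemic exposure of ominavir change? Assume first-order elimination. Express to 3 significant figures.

CYP2E1: 0.62 × 0.32 = 0.1984
CYP2B6: 0.32 (unchanged)
Other: 0.06 (unchanged)
New clearance relative to baseline: 0.1984 + 0.32 + 0.06 = 0.5784.
Systemic exposure ratio = CL_old/CL_new = 1 / 0.5784 = 1.73.

1.73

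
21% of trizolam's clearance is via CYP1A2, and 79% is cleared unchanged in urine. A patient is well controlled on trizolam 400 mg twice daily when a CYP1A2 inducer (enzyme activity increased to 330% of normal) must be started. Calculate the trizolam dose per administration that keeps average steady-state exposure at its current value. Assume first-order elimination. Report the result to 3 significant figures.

CYP1A2: 0.21 × 3.3 = 0.693
Other: 0.79 (unchanged)
Relative clearance = 0.693 + 0.79 = 1.483.
Exposure is unchanged when dose changes in proportion to clearance. New dose = 400 mg × 1.483 = 593 mg.

593 mg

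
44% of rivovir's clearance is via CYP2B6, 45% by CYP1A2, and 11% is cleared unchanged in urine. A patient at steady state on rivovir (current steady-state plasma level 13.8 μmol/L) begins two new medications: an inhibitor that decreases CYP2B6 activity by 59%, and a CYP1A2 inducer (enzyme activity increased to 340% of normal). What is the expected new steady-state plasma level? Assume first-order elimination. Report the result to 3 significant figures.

7.58 μmol/L

The CYP2B6 pathway (44% of clearance) is reduced to 0.41× activity: 0.44 × 0.41 = 0.1804.
The CYP1A2 pathway (45% of clearance) increases to 3.4× activity: 0.45 × 3.4 = 1.53.
Non-CYP routes (11%) are unchanged.
Relative clearance = 0.1804 + 1.53 + 0.11 = 1.8204.
New steady-state plasma level = 13.8 / 1.8204 = 7.58 μmol/L (concentration scales inversely with clearance).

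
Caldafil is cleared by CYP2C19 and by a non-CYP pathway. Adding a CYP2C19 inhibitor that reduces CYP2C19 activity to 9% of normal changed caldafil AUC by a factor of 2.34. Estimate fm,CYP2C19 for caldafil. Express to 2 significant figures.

0.63

CL'/CL = 1 / 2.34 = 0.4274
0.09·fm + (1 − fm) = 0.4274
fm = (0.4274 − 1) / (0.09 − 1) = 0.63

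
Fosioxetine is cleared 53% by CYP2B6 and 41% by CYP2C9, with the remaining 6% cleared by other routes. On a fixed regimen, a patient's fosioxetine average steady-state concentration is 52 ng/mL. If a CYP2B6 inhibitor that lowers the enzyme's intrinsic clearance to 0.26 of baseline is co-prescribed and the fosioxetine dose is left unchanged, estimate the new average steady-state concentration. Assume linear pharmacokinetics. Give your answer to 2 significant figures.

CYP2B6: 0.53 × 0.26 = 0.1378
CYP2C9: 0.41 (unchanged)
Other: 0.06 (unchanged)
CL_new/CL_old = 0.1378 + 0.41 + 0.06 = 0.6078.
With dosing unchanged, average steady-state concentration scales as 1/CL: 52 / 0.6078 = 86 ng/mL.

86 ng/mL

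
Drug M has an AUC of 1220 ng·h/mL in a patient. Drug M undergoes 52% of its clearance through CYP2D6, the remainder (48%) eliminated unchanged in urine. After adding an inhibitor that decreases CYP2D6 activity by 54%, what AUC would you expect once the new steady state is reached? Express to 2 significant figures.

The CYP2D6 pathway (52% of clearance) drops to 0.46× activity: 0.52 × 0.46 = 0.2392.
Non-CYP routes (48%) are unchanged.
New clearance relative to baseline: 0.2392 + 0.48 = 0.7192.
With dosing unchanged, AUC scales as 1/CL: 1220 / 0.7192 = 1.7 × 10³ ng·h/mL.

1.7 × 10³ ng·h/mL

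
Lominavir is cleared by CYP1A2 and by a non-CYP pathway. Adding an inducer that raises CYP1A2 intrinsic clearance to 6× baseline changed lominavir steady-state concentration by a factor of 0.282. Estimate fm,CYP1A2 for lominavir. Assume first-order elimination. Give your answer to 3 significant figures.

Let x = fm,CYP1A2. Because steady-state concentration ∝ 1/CL, relative clearance rose to 1/0.282 = 3.546.
Only the CYP1A2 route changed, so 3.546 = x·6 + (1 − x), giving x = 0.509.

0.509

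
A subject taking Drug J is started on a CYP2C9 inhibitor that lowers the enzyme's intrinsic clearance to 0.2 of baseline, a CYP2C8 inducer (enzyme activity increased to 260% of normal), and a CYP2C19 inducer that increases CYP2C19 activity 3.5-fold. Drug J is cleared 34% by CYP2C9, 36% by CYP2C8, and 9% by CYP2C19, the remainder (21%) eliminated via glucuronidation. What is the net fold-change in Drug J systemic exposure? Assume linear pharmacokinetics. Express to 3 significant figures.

The CYP2C9 pathway (34% of clearance) falls to 0.2× activity: 0.34 × 0.2 = 0.068.
The CYP2C8 pathway (36% of clearance) rises to 2.6× activity: 0.36 × 2.6 = 0.936.
The CYP2C19 pathway (9% of clearance) rises to 3.5× activity: 0.09 × 3.5 = 0.315.
Non-CYP routes (21%) are unchanged.
Relative clearance = 0.068 + 0.936 + 0.315 + 0.21 = 1.529.
Because systemic exposure varies inversely with clearance, the combined effect is 1 / 1.529 = 0.654.

0.654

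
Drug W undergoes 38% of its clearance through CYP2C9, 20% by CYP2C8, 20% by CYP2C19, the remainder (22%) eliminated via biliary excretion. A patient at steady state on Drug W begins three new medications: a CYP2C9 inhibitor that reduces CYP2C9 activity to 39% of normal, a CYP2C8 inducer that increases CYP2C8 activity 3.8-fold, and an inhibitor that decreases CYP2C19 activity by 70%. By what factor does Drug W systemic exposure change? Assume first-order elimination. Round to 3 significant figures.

CYP2C9: 0.38 × 0.39 = 0.1482
CYP2C8: 0.2 × 3.8 = 0.76
CYP2C19: 0.2 × 0.3 = 0.06
Other: 0.22 (unchanged)
Relative clearance = 0.1482 + 0.76 + 0.06 + 0.22 = 1.1882.
Net systemic exposure ratio = 1 / 1.1882 = 0.842.

0.842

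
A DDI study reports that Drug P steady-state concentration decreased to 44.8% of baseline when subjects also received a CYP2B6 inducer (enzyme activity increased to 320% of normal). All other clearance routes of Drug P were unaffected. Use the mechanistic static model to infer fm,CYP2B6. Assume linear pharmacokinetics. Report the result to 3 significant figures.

Write x for the fraction cleared via CYP2B6. The observed steady-state concentration change means clearance rose to 1/0.448 = 2.232 of baseline.
Only the CYP2B6 route changed, so 2.232 = x·3.2 + (1 − x), giving x = 0.560.

0.560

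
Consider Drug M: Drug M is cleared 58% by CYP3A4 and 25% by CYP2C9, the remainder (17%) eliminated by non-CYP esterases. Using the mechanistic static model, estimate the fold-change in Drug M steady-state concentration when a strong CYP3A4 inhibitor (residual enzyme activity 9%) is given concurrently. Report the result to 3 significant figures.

The CYP3A4 pathway (58% of clearance) drops to 0.09× activity: 0.58 × 0.09 = 0.0522.
CYP2C9 (25%) and the residual 17% are unaffected.
CL_new/CL_old = 0.0522 + 0.25 + 0.17 = 0.4722.
Steady-state concentration is inversely proportional to clearance, so the fold-change is 1 / 0.4722 = 2.12.

2.12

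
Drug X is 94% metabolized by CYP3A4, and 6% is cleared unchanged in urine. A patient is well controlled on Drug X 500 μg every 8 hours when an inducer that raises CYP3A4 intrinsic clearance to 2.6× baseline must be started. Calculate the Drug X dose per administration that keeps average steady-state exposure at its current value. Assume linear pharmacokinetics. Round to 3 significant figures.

The CYP3A4 pathway (94% of clearance) increases to 2.6× activity: 0.94 × 2.6 = 2.444.
The remaining 6% of clearance is unaffected.
Relative clearance = 2.444 + 0.06 = 2.504.
Exposure is unchanged when dose changes in proportion to clearance. New dose = 500 μg × 2.504 = 1.25 × 10³ μg.

1.25 × 10³ μg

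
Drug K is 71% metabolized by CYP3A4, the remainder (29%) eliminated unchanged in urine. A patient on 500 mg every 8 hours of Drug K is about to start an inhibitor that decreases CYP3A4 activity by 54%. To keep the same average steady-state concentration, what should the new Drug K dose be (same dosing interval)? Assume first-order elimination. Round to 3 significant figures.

308 mg

The CYP3A4 pathway (71% of clearance) drops to 0.46× activity: 0.71 × 0.46 = 0.3266.
Non-CYP routes (29%) are unchanged.
Relative clearance = 0.3266 + 0.29 = 0.6166.
Exposure is unchanged when dose changes in proportion to clearance. New dose = 500 mg × 0.6166 = 308 mg.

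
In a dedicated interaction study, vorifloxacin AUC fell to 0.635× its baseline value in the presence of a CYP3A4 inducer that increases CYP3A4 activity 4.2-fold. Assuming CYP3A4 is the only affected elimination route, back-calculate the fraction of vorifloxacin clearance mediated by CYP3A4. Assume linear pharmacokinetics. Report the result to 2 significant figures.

0.18

Write x for the fraction cleared via CYP3A4. The observed AUC change means clearance rose to 1/0.635 = 1.575 of baseline.
Only the CYP3A4 route changed, so 1.575 = x·4.2 + (1 − x), giving x = 0.18.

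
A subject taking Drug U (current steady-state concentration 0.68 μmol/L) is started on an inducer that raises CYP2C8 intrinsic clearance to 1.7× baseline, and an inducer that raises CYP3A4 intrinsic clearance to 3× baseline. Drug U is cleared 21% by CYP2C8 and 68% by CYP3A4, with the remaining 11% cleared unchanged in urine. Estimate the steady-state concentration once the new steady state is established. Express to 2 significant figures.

0.27 μmol/L

The CYP2C8 pathway (21% of clearance) increases to 1.7× activity: 0.21 × 1.7 = 0.357.
The CYP3A4 pathway (68% of clearance) increases to 3× activity: 0.68 × 3 = 2.04.
Non-CYP routes (11%) are unchanged.
New clearance relative to baseline: 0.357 + 2.04 + 0.11 = 2.507.
Dividing the baseline by the relative clearance: 0.68 / 2.507 = 0.27 μmol/L.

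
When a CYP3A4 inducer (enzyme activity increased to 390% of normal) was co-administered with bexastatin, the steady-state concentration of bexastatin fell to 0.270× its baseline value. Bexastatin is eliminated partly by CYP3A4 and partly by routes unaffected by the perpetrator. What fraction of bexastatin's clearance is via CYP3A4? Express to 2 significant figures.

Call the CYP3A4 fraction fm. After the interaction, CL_new/CL_old = fm × 3.9 + (1 − fm).
Steady-state concentration ratio = 1 / (new CL fraction), so new CL fraction = 1 / 0.270 = 3.704.
fm × 3.9 + 1 − fm = 3.704  ⇒  fm × (3.9 − 1) = 2.704  ⇒  fm = 0.93.

0.93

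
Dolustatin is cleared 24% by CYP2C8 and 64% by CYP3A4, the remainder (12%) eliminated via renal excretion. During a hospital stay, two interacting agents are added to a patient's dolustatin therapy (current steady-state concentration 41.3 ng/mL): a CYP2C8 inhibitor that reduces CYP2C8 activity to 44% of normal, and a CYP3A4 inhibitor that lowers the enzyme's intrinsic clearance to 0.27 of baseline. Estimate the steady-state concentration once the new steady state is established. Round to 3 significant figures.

104 ng/mL

The CYP2C8 pathway (24% of clearance) drops to 0.44× activity: 0.24 × 0.44 = 0.1056.
The CYP3A4 pathway (64% of clearance) is reduced to 0.27× activity: 0.64 × 0.27 = 0.1728.
The remaining 12% of clearance is unaffected.
Relative clearance = 0.1056 + 0.1728 + 0.12 = 0.3984.
Dividing the baseline by the relative clearance: 41.3 / 0.3984 = 104 ng/mL.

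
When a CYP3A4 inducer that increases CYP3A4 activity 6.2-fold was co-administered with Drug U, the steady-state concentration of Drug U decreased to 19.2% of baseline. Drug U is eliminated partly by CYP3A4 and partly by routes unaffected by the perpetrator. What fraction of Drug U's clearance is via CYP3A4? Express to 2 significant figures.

0.81

CL'/CL = 1 / 0.192 = 5.208
6.2·fm + (1 − fm) = 5.208
fm = (5.208 − 1) / (6.2 − 1) = 0.81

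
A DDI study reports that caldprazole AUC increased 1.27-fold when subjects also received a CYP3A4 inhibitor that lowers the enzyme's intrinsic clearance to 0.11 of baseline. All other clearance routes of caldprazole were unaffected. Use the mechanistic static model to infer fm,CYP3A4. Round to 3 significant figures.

0.239

CL'/CL = 1 / 1.27 = 0.7874
0.11·fm + (1 − fm) = 0.7874
fm = (0.7874 − 1) / (0.11 − 1) = 0.239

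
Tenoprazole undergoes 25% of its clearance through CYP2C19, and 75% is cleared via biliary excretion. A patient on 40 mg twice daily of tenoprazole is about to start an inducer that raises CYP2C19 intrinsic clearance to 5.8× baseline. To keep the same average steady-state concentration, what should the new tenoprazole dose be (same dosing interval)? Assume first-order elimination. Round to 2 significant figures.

CYP2C19: 0.25 × 5.8 = 1.45
Other: 0.75 (unchanged)
Relative clearance = 1.45 + 0.75 = 2.2.
To maintain the same steady-state level, dose must scale with clearance: new dose = 40 × 2.2 = 88 mg.

88 mg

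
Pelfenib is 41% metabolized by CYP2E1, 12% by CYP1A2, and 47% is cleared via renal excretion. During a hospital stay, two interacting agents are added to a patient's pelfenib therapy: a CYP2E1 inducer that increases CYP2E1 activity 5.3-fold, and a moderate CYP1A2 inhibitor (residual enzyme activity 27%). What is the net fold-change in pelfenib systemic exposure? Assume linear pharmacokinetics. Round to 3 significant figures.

0.374

The CYP2E1 pathway (41% of clearance) rises to 5.3× activity: 0.41 × 5.3 = 2.173.
The CYP1A2 pathway (12% of clearance) falls to 0.27× activity: 0.12 × 0.27 = 0.0324.
The remaining 47% of clearance is unaffected.
CL_new/CL_old = 2.173 + 0.0324 + 0.47 = 2.6754.
Because systemic exposure varies inversely with clearance, the combined effect is 1 / 2.6754 = 0.374.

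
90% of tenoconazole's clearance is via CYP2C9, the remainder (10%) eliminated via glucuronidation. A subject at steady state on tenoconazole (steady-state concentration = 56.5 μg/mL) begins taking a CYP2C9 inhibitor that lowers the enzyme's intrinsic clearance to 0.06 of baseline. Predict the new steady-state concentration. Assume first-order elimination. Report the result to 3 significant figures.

367 μg/mL

CYP2C9: 0.9 × 0.06 = 0.054
Other: 0.1 (unchanged)
CL_new/CL_old = 0.054 + 0.1 = 0.154.
New steady-state concentration = baseline ÷ relative clearance = 56.5 / 0.154 = 367 μg/mL.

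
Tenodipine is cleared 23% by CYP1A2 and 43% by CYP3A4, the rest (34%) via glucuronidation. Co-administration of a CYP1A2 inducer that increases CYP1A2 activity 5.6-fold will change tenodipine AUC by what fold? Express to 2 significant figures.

0.49

The CYP1A2 pathway (23% of clearance) rises to 5.6× activity: 0.23 × 5.6 = 1.288.
CYP3A4 (43%) and the residual 34% are unaffected.
CL_new/CL_old = 1.288 + 0.43 + 0.34 = 2.058.
AUC is inversely proportional to clearance, so the fold-change is 1 / 2.058 = 0.49.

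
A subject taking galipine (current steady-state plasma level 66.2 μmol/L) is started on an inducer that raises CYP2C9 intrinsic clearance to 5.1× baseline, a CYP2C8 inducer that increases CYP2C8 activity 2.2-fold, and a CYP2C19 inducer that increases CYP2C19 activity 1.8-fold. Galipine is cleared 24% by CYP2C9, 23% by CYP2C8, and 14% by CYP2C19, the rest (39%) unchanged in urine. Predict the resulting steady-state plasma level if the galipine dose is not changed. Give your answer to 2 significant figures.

28 μmol/L

The CYP2C9 pathway (24% of clearance) is boosted to 5.1× activity: 0.24 × 5.1 = 1.224.
The CYP2C8 pathway (23% of clearance) increases to 2.2× activity: 0.23 × 2.2 = 0.506.
The CYP2C19 pathway (14% of clearance) is boosted to 1.8× activity: 0.14 × 1.8 = 0.252.
The remaining 39% of clearance is unaffected.
Relative clearance = 1.224 + 0.506 + 0.252 + 0.39 = 2.372.
Dividing the baseline by the relative clearance: 66.2 / 2.372 = 28 μmol/L.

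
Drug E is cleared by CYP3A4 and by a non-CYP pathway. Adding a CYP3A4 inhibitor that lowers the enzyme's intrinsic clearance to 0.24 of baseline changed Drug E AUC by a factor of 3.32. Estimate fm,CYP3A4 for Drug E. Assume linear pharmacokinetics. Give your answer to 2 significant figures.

Let fm be the CYP3A4 fraction. New clearance relative to baseline = fm × 0.24 + (1 − fm).
AUC ratio = 1 / (new CL fraction), so new CL fraction = 1 / 3.32 = 0.3012.
fm × 0.24 + 1 − fm = 0.3012  ⇒  fm × (0.24 − 1) = −0.6988  ⇒  fm = 0.92.

0.92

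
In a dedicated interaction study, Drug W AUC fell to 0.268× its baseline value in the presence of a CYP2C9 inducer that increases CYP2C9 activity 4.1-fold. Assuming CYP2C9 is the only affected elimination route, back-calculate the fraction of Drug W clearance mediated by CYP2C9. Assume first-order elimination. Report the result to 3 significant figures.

0.881

CL'/CL = 1 / 0.268 = 3.731
4.1·fm + (1 − fm) = 3.731
fm = (3.731 − 1) / (4.1 − 1) = 0.881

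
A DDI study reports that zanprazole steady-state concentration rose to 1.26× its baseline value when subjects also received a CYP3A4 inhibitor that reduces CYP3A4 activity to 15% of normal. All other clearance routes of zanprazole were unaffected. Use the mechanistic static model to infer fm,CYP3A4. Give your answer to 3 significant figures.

0.243

Let fm be the CYP3A4 fraction. New clearance relative to baseline = fm × 0.15 + (1 − fm).
Steady-state concentration ratio = 1 / (new CL fraction), so new CL fraction = 1 / 1.26 = 0.7937.
fm × 0.15 + 1 − fm = 0.7937  ⇒  fm × (0.15 − 1) = −0.2063  ⇒  fm = 0.243.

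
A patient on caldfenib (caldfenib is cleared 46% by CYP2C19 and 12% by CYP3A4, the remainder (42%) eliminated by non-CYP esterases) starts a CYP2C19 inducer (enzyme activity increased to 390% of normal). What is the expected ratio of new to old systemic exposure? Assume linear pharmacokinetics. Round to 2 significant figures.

0.43

CYP2C19: 0.46 × 3.9 = 1.794
CYP3A4: 0.12 (unchanged)
Other: 0.42 (unchanged)
Relative clearance = 1.794 + 0.12 + 0.42 = 2.334.
Since systemic exposure ∝ 1/CL, the ratio is 1 / 2.334 = 0.43.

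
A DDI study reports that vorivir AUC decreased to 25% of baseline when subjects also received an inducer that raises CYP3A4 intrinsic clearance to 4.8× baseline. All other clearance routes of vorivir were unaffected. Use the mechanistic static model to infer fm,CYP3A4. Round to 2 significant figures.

0.79

Let fm be the CYP3A4 fraction. New clearance relative to baseline = fm × 4.8 + (1 − fm).
AUC ratio = 1 / (new CL fraction), so new CL fraction = 1 / 0.250 = 4.
fm × 4.8 + 1 − fm = 4  ⇒  fm × (4.8 − 1) = 3  ⇒  fm = 0.79.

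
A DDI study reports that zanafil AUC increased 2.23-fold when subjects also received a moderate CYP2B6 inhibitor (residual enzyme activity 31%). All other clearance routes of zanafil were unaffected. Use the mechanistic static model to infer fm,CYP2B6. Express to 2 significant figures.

0.80

Let fm be the CYP2B6 fraction. New clearance relative to baseline = fm × 0.31 + (1 − fm).
AUC ratio = 1 / (new CL fraction), so new CL fraction = 1 / 2.23 = 0.4484.
fm × 0.31 + 1 − fm = 0.4484  ⇒  fm × (0.31 − 1) = −0.5516  ⇒  fm = 0.80.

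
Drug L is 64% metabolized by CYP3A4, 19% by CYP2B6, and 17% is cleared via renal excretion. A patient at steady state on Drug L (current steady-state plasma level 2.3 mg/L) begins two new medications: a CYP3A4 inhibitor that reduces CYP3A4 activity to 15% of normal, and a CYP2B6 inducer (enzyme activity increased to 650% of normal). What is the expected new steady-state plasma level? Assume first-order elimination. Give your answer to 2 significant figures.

1.5 mg/L

CYP3A4: 0.64 × 0.15 = 0.096
CYP2B6: 0.19 × 6.5 = 1.235
Other: 0.17 (unchanged)
New clearance relative to baseline: 0.096 + 1.235 + 0.17 = 1.501.
Steady-state plasma level ∝ 1/CL: new value = 2.3 / 1.501 = 1.5 mg/L.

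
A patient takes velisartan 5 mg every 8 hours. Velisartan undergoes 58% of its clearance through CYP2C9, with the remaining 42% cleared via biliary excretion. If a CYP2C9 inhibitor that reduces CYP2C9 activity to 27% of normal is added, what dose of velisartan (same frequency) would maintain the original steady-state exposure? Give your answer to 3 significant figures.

2.88 mg

The CYP2C9 pathway (58% of clearance) drops to 0.27× activity: 0.58 × 0.27 = 0.1566.
The remaining 42% of clearance is unaffected.
Relative clearance = 0.1566 + 0.42 = 0.5766.
To maintain the same steady-state level, dose must scale with clearance: new dose = 5 × 0.5766 = 2.88 mg.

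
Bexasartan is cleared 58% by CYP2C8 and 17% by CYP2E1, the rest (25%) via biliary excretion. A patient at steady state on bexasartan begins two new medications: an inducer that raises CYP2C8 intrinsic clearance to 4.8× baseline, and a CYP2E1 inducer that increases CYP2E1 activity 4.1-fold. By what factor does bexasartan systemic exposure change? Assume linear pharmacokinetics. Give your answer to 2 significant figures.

The CYP2C8 pathway (58% of clearance) increases to 4.8× activity: 0.58 × 4.8 = 2.784.
The CYP2E1 pathway (17% of clearance) is boosted to 4.1× activity: 0.17 × 4.1 = 0.697.
Non-CYP routes (25%) are unchanged.
CL_new/CL_old = 2.784 + 0.697 + 0.25 = 3.731.
Systemic exposure ∝ 1/CL: fold-change = 1 / 3.731 = 0.27.

0.27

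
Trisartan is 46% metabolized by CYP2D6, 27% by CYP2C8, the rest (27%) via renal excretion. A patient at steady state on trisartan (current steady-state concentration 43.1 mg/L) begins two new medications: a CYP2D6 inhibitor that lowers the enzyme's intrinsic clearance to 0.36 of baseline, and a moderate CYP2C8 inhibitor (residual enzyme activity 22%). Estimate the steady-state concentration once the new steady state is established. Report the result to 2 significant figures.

The CYP2D6 pathway (46% of clearance) drops to 0.36× activity: 0.46 × 0.36 = 0.1656.
The CYP2C8 pathway (27% of clearance) is reduced to 0.22× activity: 0.27 × 0.22 = 0.0594.
Non-CYP routes (27%) are unchanged.
CL_new/CL_old = 0.1656 + 0.0594 + 0.27 = 0.495.
Steady-state concentration ∝ 1/CL: new value = 43.1 / 0.495 = 87 mg/L.

87 mg/L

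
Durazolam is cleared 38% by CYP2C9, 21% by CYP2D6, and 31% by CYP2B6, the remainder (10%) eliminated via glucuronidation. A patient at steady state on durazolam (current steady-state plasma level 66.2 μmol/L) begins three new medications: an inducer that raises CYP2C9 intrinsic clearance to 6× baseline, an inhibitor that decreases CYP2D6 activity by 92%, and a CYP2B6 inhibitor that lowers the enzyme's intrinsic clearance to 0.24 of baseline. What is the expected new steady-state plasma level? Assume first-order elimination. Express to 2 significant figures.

The CYP2C9 pathway (38% of clearance) increases to 6× activity: 0.38 × 6 = 2.28.
The CYP2D6 pathway (21% of clearance) falls to 0.08× activity: 0.21 × 0.08 = 0.0168.
The CYP2B6 pathway (31% of clearance) falls to 0.24× activity: 0.31 × 0.24 = 0.0744.
Non-CYP routes (10%) are unchanged.
New clearance relative to baseline: 2.28 + 0.0168 + 0.0744 + 0.1 = 2.4712.
Dividing the baseline by the relative clearance: 66.2 / 2.4712 = 27 μmol/L.

27 μmol/L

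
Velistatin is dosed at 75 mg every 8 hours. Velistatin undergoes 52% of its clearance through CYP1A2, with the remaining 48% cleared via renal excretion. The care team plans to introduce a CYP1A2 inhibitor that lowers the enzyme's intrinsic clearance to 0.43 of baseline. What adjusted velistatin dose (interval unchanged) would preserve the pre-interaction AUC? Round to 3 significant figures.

CYP1A2: 0.52 × 0.43 = 0.2236
Other: 0.48 (unchanged)
New clearance relative to baseline: 0.2236 + 0.48 = 0.7036.
Exposure is unchanged when dose changes in proportion to clearance. New dose = 75 mg × 0.7036 = 52.8 mg.

52.8 mg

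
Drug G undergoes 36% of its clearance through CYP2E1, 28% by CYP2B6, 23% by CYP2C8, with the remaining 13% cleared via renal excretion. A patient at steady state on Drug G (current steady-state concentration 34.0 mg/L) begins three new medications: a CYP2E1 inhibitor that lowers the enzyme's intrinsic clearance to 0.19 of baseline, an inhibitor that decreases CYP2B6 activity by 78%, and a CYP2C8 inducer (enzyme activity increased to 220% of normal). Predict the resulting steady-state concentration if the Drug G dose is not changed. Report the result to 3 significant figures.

The CYP2E1 pathway (36% of clearance) drops to 0.19× activity: 0.36 × 0.19 = 0.0684.
The CYP2B6 pathway (28% of clearance) is reduced to 0.22× activity: 0.28 × 0.22 = 0.0616.
The CYP2C8 pathway (23% of clearance) is boosted to 2.2× activity: 0.23 × 2.2 = 0.506.
Non-CYP routes (13%) are unchanged.
Relative clearance = 0.0684 + 0.0616 + 0.506 + 0.13 = 0.766.
New steady-state concentration = 34.0 / 0.766 = 44.4 mg/L (concentration scales inversely with clearance).

44.4 mg/L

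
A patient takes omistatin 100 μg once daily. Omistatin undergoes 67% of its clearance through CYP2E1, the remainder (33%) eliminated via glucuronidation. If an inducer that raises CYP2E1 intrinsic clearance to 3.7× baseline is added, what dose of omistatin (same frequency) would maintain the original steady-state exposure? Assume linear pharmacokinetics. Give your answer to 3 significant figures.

The CYP2E1 pathway (67% of clearance) rises to 3.7× activity: 0.67 × 3.7 = 2.479.
Non-CYP routes (33%) are unchanged.
Relative clearance = 2.479 + 0.33 = 2.809.
To maintain the same steady-state level, dose must scale with clearance: new dose = 100 × 2.809 = 281 μg.

281 μg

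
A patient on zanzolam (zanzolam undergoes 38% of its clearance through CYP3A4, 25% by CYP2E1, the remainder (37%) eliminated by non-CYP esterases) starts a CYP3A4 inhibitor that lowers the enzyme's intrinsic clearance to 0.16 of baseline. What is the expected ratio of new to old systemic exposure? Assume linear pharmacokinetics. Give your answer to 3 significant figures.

1.47

The CYP3A4 pathway (38% of clearance) drops to 0.16× activity: 0.38 × 0.16 = 0.0608.
CYP2E1 (25%) and the residual 37% are unaffected.
Relative clearance = 0.0608 + 0.25 + 0.37 = 0.6808.
Systemic exposure is inversely proportional to clearance, so the fold-change is 1 / 0.6808 = 1.47.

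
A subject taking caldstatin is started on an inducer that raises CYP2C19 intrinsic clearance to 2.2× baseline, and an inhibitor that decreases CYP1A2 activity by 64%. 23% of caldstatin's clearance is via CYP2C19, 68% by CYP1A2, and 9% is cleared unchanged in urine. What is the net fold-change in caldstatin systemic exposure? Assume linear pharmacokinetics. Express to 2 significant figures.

CYP2C19: 0.23 × 2.2 = 0.506
CYP1A2: 0.68 × 0.36 = 0.2448
Other: 0.09 (unchanged)
Relative clearance = 0.506 + 0.2448 + 0.09 = 0.8408.
Net systemic exposure ratio = 1 / 0.8408 = 1.2.

1.2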